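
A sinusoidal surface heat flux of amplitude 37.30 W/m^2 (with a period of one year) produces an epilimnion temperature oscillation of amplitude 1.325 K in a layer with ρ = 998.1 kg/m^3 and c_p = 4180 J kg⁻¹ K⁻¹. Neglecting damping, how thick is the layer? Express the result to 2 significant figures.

34 m

ω = 2π / 3.15×10^7 s = 1.99×10^-7 s⁻¹.
Required C = F₀ / (A ω) = 37.30 / (1.325 × 1.99×10^-7) = 1.41×10^8 J/(m²·K).
D = C / (ρ c_p) = 1.41×10^8 / (998.1 × 4180) = 33.9 m.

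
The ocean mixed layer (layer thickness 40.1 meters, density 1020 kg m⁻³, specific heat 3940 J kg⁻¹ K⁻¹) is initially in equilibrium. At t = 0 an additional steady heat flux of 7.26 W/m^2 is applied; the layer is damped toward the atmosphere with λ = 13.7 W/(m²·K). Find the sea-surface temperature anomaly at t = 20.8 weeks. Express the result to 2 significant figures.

Areal heat capacity C = ρ c_p D = 1020 × 3940 × 40.1 = 1.61×10^8 J m⁻² K⁻¹.
τ = C / λ = 1.61×10^8 / 13.7 = 1.18×10^7 s.
Equilibrium anomaly ΔT_eq = F / λ = 7.26 / 13.7 = 0.530 K.
t = 20.8 weeks = 1.26×10^7 s, so t/τ = 1.07.
ΔT(t) = ΔT_eq (1 − e^(−t/τ)) = 0.530 × (1 − e^−1.07) = 0.348 K.

0.35 K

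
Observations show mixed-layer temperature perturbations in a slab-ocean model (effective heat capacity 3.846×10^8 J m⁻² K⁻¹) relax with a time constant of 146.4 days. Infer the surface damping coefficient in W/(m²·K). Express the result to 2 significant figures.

30

Areal heat capacity C = 3.846×10^8 J m⁻² K⁻¹ (given).
τ = 146.4 days = 1.26×10^7 s.
λ = C / τ = 3.85×10^8 / 1.26×10^7 = 30.4 W/(m²·K).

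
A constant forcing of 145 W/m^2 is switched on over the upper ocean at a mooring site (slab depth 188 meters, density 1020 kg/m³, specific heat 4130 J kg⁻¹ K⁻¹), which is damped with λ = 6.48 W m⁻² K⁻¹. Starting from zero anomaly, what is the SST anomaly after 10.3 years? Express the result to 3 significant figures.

20.8 K

Areal heat capacity C = ρ c_p D = 1020 × 4130 × 188 = 7.92×10^8 J m⁻² K⁻¹.
τ = C / λ = 7.92×10^8 / 6.48 = 1.22×10^8 s.
Equilibrium anomaly ΔT_eq = F / λ = 145 / 6.48 = 22.4 K.
t = 10.3 years = 3.25×10^8 s, so t/τ = 2.66.
ΔT(t) = ΔT_eq (1 − e^(−t/τ)) = 22.4 × (1 − e^−2.66) = 20.8 K.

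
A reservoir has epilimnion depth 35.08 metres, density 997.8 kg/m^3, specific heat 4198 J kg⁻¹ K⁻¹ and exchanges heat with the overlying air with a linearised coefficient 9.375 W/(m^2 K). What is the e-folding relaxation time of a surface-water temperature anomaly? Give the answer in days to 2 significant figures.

180 days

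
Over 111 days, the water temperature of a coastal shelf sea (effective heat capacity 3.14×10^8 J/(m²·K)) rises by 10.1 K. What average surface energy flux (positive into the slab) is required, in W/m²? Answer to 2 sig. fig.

330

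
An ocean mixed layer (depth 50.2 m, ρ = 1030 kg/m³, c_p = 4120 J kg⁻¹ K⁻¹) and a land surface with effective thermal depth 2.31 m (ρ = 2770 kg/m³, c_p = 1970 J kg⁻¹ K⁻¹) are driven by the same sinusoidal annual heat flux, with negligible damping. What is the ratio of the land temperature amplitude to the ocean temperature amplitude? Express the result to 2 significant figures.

17

C_ocean = 1030 × 4120 × 50.2 = 2.13×10^8 J/(m²·K).
C_land = 2770 × 1970 × 2.31 = 1.26×10^7 J/(m²·K).
Undamped amplitude ∝ 1/C, so A_land/A_ocean = C_ocean/C_land = 16.9.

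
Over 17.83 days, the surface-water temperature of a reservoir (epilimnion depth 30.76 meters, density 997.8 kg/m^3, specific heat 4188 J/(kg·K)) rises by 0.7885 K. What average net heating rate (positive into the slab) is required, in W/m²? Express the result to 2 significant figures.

66

Areal heat capacity C = ρ c_p D = 997.8 × 4188 × 30.76 = 1.29×10^8 J/(m^2 K).
Required heat per unit area: Q = C ΔT = 1.29×10^8 × 0.7885 = 1.01×10^8 J/m².
Flux F = Q / Δt = 1.01×10^8 / 1.54×10^6 s = 65.8 W/m².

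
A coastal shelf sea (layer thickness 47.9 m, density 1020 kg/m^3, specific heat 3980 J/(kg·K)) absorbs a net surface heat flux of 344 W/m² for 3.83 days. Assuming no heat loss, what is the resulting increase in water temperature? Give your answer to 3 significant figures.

0.585 K

Areal heat capacity C = ρ c_p D = 1020 × 3980 × 47.9 = 1.94×10^8 J/(m^2 K).
Net heat input Q = F Δt = 344 × (3.83 days × 86400 s/day) = 1.14×10^8 J/m².
ΔT = Q / C = 1.14×10^8 / 1.94×10^8 = 0.585 K.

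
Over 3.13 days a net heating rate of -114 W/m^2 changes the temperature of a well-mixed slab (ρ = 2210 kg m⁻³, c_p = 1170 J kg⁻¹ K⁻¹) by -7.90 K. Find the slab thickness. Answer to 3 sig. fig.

1.51 m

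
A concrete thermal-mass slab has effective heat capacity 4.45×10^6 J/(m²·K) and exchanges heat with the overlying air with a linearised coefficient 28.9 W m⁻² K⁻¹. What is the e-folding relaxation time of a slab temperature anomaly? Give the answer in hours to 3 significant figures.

Areal heat capacity C = 4.45×10^6 J/(m²·K) (given).
Relaxation time τ = C / λ = 4.45×10^6 / 28.9 = 1.54×10^5 s.
In hours: 1.54×10^5 s / (3600 s/hour) = 42.8 hours.

42.8 hours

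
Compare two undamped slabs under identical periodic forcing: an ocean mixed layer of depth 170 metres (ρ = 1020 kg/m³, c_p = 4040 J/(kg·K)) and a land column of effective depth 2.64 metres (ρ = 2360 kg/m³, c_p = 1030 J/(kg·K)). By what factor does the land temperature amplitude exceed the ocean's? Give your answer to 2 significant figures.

C_ocean = 1020 × 4040 × 170 = 7.01×10^8 J/(m²·K).
C_land = 2360 × 1030 × 2.64 = 6.42×10^6 J/(m²·K).
Undamped amplitude ∝ 1/C, so A_land/A_ocean = C_ocean/C_land = 109.

110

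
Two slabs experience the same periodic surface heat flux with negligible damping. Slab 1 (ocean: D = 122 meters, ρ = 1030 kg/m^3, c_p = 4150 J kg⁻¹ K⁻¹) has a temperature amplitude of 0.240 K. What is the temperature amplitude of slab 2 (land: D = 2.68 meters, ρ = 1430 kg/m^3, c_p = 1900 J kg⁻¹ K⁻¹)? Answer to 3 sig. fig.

C_ocean = 5.21×10^8 J/(m²·K); C_land = 7.28×10^6 J/(m²·K).
A ∝ 1/C ⇒ A_land = A_ocean × C_ocean/C_land = 0.240 × 71.6 = 17.2 K.

17.2 K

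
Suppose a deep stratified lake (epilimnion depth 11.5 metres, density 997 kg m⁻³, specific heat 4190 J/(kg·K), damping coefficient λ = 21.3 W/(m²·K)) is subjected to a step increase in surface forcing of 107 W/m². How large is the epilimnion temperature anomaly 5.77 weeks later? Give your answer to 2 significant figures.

4.0 K

Areal heat capacity C = ρ c_p D = 997 × 4190 × 11.5 = 4.80×10^7 J/(m²·K).
τ = C / λ = 4.80×10^7 / 21.3 = 2.26×10^6 s.
Equilibrium anomaly ΔT_eq = F / λ = 107 / 21.3 = 5.02 K.
t = 5.77 weeks = 3.49×10^6 s, so t/τ = 1.55.
ΔT(t) = ΔT_eq (1 − e^(−t/τ)) = 5.02 × (1 − e^−1.55) = 3.95 K.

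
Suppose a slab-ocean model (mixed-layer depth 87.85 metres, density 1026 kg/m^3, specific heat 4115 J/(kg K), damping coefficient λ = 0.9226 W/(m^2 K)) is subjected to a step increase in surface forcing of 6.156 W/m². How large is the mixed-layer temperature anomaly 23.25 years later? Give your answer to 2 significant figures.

5.6 K

Areal heat capacity C = ρ c_p D = 1026 × 4115 × 87.85 = 3.71×10^8 J/(m²·K).
τ = C / λ = 3.71×10^8 / 0.9226 = 4.02×10^8 s.
Equilibrium anomaly ΔT_eq = F / λ = 6.156 / 0.9226 = 6.67 K.
t = 23.25 years = 7.34×10^8 s, so t/τ = 1.83.
ΔT(t) = ΔT_eq (1 − e^(−t/τ)) = 6.67 × (1 − e^−1.83) = 5.60 K.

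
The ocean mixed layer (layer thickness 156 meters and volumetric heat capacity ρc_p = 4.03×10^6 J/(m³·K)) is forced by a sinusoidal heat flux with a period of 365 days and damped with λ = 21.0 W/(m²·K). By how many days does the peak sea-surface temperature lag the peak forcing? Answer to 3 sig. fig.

Areal heat capacity C = ρc_p × D = 4.03×10^6 × 156 = 6.29×10^8 J/(m^2 K).
ω = 2π / 3.15×10^7 s = 1.99×10^-7 s⁻¹.
Phase lag φ = arctan(Cω/λ) = arctan(125/21.0) = 1.40 rad.
Time lag = φ / ω = 1.40 / 1.99×10^-7 = 7.05×10^6 s = 81.6 days.

81.6 days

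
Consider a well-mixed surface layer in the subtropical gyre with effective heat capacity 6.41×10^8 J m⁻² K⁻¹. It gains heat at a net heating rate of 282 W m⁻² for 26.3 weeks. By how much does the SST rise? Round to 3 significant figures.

7.00 K

Areal heat capacity C = 6.41×10^8 J m⁻² K⁻¹ (given).
Net heat input Q = F Δt = 282 × (26.3 weeks × 6.048×10^5 s/week) = 4.49×10^9 J/m².
ΔT = Q / C = 4.49×10^9 / 6.41×10^8 = 7.00 K.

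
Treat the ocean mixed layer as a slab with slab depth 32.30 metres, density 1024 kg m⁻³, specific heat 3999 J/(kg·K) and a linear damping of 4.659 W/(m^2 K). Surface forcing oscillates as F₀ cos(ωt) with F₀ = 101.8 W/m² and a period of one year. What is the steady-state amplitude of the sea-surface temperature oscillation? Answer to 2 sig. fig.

Areal heat capacity C = ρ c_p D = 1024 × 3999 × 32.30 = 1.32×10^8 J/(m^2 K).
Angular frequency ω = 2π / T = 2π / 3.15×10^7 s = 1.99×10^-7 s⁻¹.
√((Cω)² + λ²) = √((26.4)² + 4.659²) = 26.8 W/(m²·K).
Amplitude A = F₀ / √((Cω)²+λ²) = 101.8 / 26.8 = 3.80 K.

3.8 K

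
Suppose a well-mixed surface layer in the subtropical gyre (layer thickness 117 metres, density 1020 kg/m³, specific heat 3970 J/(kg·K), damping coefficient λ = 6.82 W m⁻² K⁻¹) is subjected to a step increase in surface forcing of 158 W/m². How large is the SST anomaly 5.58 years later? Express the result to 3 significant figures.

21.3 K

Areal heat capacity C = ρ c_p D = 1020 × 3970 × 117 = 4.74×10^8 J/(m²·K).
τ = C / λ = 4.74×10^8 / 6.82 = 6.95×10^7 s.
Equilibrium anomaly ΔT_eq = F / λ = 158 / 6.82 = 23.2 K.
t = 5.58 years = 1.76×10^8 s, so t/τ = 2.53.
ΔT(t) = ΔT_eq (1 − e^(−t/τ)) = 23.2 × (1 − e^−2.53) = 21.3 K.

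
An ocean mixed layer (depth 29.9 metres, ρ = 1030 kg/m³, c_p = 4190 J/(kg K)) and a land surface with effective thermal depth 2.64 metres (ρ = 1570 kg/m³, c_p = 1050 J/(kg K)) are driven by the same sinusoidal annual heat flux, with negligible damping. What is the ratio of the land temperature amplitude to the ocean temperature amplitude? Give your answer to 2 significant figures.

30

C_ocean = 1030 × 4190 × 29.9 = 1.29×10^8 J/(m²·K).
C_land = 1570 × 1050 × 2.64 = 4.35×10^6 J/(m²·K).
Undamped amplitude ∝ 1/C, so A_land/A_ocean = C_ocean/C_land = 29.7.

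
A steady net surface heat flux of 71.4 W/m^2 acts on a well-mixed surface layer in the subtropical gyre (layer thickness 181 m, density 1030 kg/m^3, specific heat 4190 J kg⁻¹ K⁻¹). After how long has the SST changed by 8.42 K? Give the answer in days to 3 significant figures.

Areal heat capacity C = ρ c_p D = 1030 × 4190 × 181 = 7.81×10^8 J/(m^2 K).
Time required: Δt = C ΔT / F = 7.81×10^8 × 8.42 / 71.4 = 9.21×10^7 s.
In days: 9.21×10^7 s / (86400 s/day) = 1070 days.

1070 days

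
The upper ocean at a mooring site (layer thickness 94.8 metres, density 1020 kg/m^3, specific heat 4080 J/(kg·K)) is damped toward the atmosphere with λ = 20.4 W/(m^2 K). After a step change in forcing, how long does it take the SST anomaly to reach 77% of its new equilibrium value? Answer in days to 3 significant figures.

329 days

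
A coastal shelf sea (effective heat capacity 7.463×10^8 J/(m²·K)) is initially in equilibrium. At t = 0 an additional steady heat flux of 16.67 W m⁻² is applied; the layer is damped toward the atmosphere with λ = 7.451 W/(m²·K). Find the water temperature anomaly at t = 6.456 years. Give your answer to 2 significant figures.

1.9 K

Areal heat capacity C = 7.463×10^8 J/(m²·K) (given).
τ = C / λ = 7.46×10^8 / 7.451 = 1.00×10^8 s.
Equilibrium anomaly ΔT_eq = F / λ = 16.67 / 7.451 = 2.24 K.
t = 6.456 years = 2.04×10^8 s, so t/τ = 2.03.
ΔT(t) = ΔT_eq (1 − e^(−t/τ)) = 2.24 × (1 − e^−2.03) = 1.94 K.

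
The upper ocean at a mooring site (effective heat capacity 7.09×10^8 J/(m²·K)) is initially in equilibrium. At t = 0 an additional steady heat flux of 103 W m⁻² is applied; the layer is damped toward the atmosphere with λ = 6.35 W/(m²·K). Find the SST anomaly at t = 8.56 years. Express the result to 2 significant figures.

Areal heat capacity C = 7.09×10^8 J/(m²·K) (given).
τ = C / λ = 7.09×10^8 / 6.35 = 1.12×10^8 s.
Equilibrium anomaly ΔT_eq = F / λ = 103 / 6.35 = 16.2 K.
t = 8.56 years = 2.70×10^8 s, so t/τ = 2.42.
ΔT(t) = ΔT_eq (1 − e^(−t/τ)) = 16.2 × (1 − e^−2.42) = 14.8 K.

15 K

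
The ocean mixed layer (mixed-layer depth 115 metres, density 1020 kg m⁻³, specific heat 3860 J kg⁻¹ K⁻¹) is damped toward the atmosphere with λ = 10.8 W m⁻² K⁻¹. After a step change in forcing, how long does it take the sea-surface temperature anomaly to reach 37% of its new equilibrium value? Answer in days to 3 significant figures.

224 days

Areal heat capacity C = ρ c_p D = 1020 × 3860 × 115 = 4.53×10^8 J/(m^2 K).
τ = C / λ = 4.53×10^8 / 10.8 = 4.19×10^7 s.
Fraction reached: 1 − e^(−t/τ) = 0.37 ⇒ t = −τ ln(1 − 0.37) = τ × 0.462.
t = 1.94×10^7 s = 224 days.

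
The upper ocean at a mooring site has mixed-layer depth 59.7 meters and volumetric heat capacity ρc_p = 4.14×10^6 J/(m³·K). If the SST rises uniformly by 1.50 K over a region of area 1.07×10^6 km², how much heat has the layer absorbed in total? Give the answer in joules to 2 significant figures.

4.0×10^20 J

Areal heat capacity C = ρc_p × D = 4.14×10^6 × 59.7 = 2.47×10^8 J m⁻² K⁻¹.
Heat per unit area: q = C ΔT = 2.47×10^8 × 1.50 = 3.71×10^8 J/m².
Total heat: Q = q × A = 3.71×10^8 × (1.07×10^6 × 10⁶ m²) = 3.97×10^20 J.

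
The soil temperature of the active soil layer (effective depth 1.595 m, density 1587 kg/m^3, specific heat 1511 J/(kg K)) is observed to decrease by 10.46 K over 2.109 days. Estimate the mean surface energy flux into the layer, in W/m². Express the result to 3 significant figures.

-220

Areal heat capacity C = ρ c_p D = 1587 × 1511 × 1.595 = 3.82×10^6 J/(m^2 K).
Required heat per unit area: Q = C ΔT = 3.82×10^6 × -10.46 = -4.00×10^7 J/m².
Flux F = Q / Δt = -4.00×10^7 / 1.82×10^5 s = -220 W/m².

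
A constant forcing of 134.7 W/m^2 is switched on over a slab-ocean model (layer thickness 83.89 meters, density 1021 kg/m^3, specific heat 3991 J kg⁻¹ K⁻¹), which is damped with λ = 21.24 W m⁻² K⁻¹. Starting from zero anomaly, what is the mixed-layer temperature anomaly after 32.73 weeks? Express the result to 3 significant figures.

4.49 K

Areal heat capacity C = ρ c_p D = 1021 × 3991 × 83.89 = 3.42×10^8 J m⁻² K⁻¹.
τ = C / λ = 3.42×10^8 / 21.24 = 1.61×10^7 s.
Equilibrium anomaly ΔT_eq = F / λ = 134.7 / 21.24 = 6.34 K.
t = 32.73 weeks = 1.98×10^7 s, so t/τ = 1.23.
ΔT(t) = ΔT_eq (1 − e^(−t/τ)) = 6.34 × (1 − e^−1.23) = 4.49 K.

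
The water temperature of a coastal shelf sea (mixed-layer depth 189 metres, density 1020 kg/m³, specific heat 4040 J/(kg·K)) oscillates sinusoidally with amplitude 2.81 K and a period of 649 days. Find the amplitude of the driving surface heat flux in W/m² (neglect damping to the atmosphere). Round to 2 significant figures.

250

Areal heat capacity C = ρ c_p D = 1020 × 4040 × 189 = 7.79×10^8 J/(m^2 K).
ω = 2π / 5.61×10^7 s = 1.12×10^-7 s⁻¹.
Cω = 7.79×10^8 × 1.12×10^-7 = 87.3 W/(m²·K).
F₀ = A × Cω = 2.81 × 87.3 = 245 W/m².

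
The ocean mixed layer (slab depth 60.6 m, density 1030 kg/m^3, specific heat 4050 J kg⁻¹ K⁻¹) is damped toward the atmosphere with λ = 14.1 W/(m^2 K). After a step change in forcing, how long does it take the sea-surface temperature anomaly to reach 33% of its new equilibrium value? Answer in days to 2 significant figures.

83 days

Areal heat capacity C = ρ c_p D = 1030 × 4050 × 60.6 = 2.53×10^8 J/(m²·K).
τ = C / λ = 2.53×10^8 / 14.1 = 1.79×10^7 s.
Fraction reached: 1 − e^(−t/τ) = 0.33 ⇒ t = −τ ln(1 − 0.33) = τ × 0.400.
t = 7.18×10^6 s = 83.1 days.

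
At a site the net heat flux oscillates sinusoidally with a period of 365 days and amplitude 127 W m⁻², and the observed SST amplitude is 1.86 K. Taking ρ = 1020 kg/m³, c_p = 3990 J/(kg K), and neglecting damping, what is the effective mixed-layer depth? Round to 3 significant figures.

ω = 2π / 3.15×10^7 s = 1.99×10^-7 s⁻¹.
Required C = F₀ / (A ω) = 127 / (1.86 × 1.99×10^-7) = 3.43×10^8 J/(m²·K).
D = C / (ρ c_p) = 3.43×10^8 / (1020 × 3990) = 84.2 m.

84.2 m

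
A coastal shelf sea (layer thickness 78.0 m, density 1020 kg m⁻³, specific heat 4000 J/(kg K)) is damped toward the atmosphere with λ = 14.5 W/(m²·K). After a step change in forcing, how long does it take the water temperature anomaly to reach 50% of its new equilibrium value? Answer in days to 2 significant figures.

Areal heat capacity C = ρ c_p D = 1020 × 4000 × 78.0 = 3.18×10^8 J/(m²·K).
τ = C / λ = 3.18×10^8 / 14.5 = 2.19×10^7 s.
Fraction reached: 1 − e^(−t/τ) = 0.50 ⇒ t = −τ ln(1 − 0.50) = τ × 0.693.
t = 1.52×10^7 s = 176 days.

180 days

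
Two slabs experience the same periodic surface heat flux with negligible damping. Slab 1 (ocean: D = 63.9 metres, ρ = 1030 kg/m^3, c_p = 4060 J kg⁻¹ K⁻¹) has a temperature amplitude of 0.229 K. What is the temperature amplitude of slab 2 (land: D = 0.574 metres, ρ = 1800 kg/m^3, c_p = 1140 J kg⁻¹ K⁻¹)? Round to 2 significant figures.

52 K

C_ocean = 2.67×10^8 J/(m²·K); C_land = 1.18×10^6 J/(m²·K).
A ∝ 1/C ⇒ A_land = A_ocean × C_ocean/C_land = 0.229 × 227 = 52.0 K.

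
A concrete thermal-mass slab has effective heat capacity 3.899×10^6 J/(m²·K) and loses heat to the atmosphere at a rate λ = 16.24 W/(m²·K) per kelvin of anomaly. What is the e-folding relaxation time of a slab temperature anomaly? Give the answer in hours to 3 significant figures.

66.7 hours

Areal heat capacity C = 3.899×10^6 J/(m²·K) (given).
Relaxation time τ = C / λ = 3.90×10^6 / 16.24 = 2.40×10^5 s.
In hours: 2.40×10^5 s / (3600 s/hour) = 66.7 hours.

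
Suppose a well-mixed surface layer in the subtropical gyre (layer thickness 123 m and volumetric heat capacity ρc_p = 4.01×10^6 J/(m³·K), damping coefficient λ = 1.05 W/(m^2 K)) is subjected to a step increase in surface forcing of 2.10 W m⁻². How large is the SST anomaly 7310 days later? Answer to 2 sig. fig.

Areal heat capacity C = ρc_p × D = 4.01×10^6 × 123 = 4.93×10^8 J m⁻² K⁻¹.
τ = C / λ = 4.93×10^8 / 1.05 = 4.70×10^8 s.
Equilibrium anomaly ΔT_eq = F / λ = 2.10 / 1.05 = 2.00 K.
t = 7310 days = 6.32×10^8 s, so t/τ = 1.34.
ΔT(t) = ΔT_eq (1 − e^(−t/τ)) = 2.00 × (1 − e^−1.34) = 1.48 K.

1.5 K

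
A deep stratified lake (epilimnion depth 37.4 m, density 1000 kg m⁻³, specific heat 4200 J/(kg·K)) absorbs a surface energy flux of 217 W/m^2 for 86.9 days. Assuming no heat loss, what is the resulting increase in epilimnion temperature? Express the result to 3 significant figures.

Areal heat capacity C = ρ c_p D = 1000 × 4200 × 37.4 = 1.57×10^8 J/(m^2 K).
Net heat input Q = F Δt = 217 × (86.9 days × 86400 s/day) = 1.63×10^9 J/m².
ΔT = Q / C = 1.63×10^9 / 1.57×10^8 = 10.4 K.

10.4 K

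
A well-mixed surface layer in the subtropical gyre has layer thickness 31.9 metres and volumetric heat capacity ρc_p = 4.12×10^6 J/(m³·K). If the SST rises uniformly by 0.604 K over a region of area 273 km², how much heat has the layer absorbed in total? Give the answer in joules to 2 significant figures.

2.2×10^16 J

Areal heat capacity C = ρc_p × D = 4.12×10^6 × 31.9 = 1.31×10^8 J/(m²·K).
Heat per unit area: q = C ΔT = 1.31×10^8 × 0.604 = 7.94×10^7 J/m².
Total heat: Q = q × A = 7.94×10^7 × (273 × 10⁶ m²) = 2.17×10^16 J.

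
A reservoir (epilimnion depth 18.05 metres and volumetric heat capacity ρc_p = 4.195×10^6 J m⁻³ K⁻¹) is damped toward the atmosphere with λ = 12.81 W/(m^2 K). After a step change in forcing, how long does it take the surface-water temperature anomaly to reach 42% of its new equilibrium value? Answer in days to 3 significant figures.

Areal heat capacity C = ρc_p × D = 4.195×10^6 × 18.05 = 7.57×10^7 J m⁻² K⁻¹.
τ = C / λ = 7.57×10^7 / 12.81 = 5.91×10^6 s.
Fraction reached: 1 − e^(−t/τ) = 0.42 ⇒ t = −τ ln(1 − 0.42) = τ × 0.545.
t = 3.22×10^6 s = 37.3 days.

37.3 days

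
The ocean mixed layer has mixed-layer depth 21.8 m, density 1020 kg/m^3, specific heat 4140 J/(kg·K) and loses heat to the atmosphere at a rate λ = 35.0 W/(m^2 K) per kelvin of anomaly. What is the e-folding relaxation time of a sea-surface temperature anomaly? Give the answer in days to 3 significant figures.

Areal heat capacity C = ρ c_p D = 1020 × 4140 × 21.8 = 9.21×10^7 J/(m²·K).
Relaxation time τ = C / λ = 9.21×10^7 / 35.0 = 2.63×10^6 s.
In days: 2.63×10^6 s / (86400 s/day) = 30.4 days.

30.4 days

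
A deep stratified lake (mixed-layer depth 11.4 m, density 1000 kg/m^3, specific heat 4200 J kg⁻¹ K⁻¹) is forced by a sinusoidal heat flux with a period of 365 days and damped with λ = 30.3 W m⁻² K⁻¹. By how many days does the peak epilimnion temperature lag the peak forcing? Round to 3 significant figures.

17.7 days

Areal heat capacity C = ρ c_p D = 1000 × 4200 × 11.4 = 4.79×10^7 J/(m²·K).
ω = 2π / 3.15×10^7 s = 1.99×10^-7 s⁻¹.
Phase lag φ = arctan(Cω/λ) = arctan(9.54/30.3) = 0.305 rad.
Time lag = φ / ω = 0.305 / 1.99×10^-7 = 1.53×10^6 s = 17.7 days.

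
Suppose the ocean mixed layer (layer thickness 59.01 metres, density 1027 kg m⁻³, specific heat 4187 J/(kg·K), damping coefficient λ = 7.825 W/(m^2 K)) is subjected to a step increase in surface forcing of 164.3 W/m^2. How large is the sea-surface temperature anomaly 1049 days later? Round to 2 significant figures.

Areal heat capacity C = ρ c_p D = 1027 × 4187 × 59.01 = 2.54×10^8 J m⁻² K⁻¹.
τ = C / λ = 2.54×10^8 / 7.825 = 3.24×10^7 s.
Equilibrium anomaly ΔT_eq = F / λ = 164.3 / 7.825 = 21.0 K.
t = 1049 days = 9.06×10^7 s, so t/τ = 2.79.
ΔT(t) = ΔT_eq (1 − e^(−t/τ)) = 21.0 × (1 − e^−2.79) = 19.7 K.

20 K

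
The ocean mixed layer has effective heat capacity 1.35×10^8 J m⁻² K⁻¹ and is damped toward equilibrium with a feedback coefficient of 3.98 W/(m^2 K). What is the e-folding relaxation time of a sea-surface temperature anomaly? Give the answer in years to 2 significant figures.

1.1 years

Areal heat capacity C = 1.35×10^8 J m⁻² K⁻¹ (given).
Relaxation time τ = C / λ = 1.35×10^8 / 3.98 = 3.39×10^7 s.
In years: 3.39×10^7 s / (3.156×10^7 s/year) = 1.07 years.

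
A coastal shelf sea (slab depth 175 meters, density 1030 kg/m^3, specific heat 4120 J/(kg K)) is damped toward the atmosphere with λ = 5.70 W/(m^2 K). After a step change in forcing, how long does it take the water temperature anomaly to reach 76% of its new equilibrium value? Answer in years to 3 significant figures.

5.89 years

Areal heat capacity C = ρ c_p D = 1030 × 4120 × 175 = 7.43×10^8 J m⁻² K⁻¹.
τ = C / λ = 7.43×10^8 / 5.70 = 1.30×10^8 s.
Fraction reached: 1 − e^(−t/τ) = 0.76 ⇒ t = −τ ln(1 − 0.76) = τ × 1.43.
t = 1.86×10^8 s = 5.89 years.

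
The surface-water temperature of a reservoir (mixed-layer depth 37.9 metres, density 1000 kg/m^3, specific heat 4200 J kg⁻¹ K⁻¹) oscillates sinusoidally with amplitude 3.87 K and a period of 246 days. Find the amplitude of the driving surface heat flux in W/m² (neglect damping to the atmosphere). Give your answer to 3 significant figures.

182

Areal heat capacity C = ρ c_p D = 1000 × 4200 × 37.9 = 1.59×10^8 J m⁻² K⁻¹.
ω = 2π / 2.13×10^7 s = 2.96×10^-7 s⁻¹.
Cω = 1.59×10^8 × 2.96×10^-7 = 47.1 W/(m²·K).
F₀ = A × Cω = 3.87 × 47.1 = 182 W/m².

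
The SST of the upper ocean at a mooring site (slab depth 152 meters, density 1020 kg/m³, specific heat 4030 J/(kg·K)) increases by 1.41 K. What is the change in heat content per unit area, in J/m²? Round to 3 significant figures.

Areal heat capacity C = ρ c_p D = 1020 × 4030 × 152 = 6.25×10^8 J/(m²·K).
ΔQ = C ΔT = 6.25×10^8 × 1.41 = 8.81×10^8 J/m².

8.81×10^8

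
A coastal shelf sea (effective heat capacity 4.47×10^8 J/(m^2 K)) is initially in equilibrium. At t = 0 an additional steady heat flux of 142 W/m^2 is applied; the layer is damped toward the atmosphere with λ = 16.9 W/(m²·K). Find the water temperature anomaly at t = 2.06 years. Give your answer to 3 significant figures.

7.68 K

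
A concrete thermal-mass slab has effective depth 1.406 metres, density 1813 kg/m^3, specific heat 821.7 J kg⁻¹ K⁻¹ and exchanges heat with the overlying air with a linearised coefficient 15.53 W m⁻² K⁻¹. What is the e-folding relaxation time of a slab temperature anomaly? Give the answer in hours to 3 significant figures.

37.5 hours

Areal heat capacity C = ρ c_p D = 1813 × 821.7 × 1.406 = 2.09×10^6 J/(m^2 K).
Relaxation time τ = C / λ = 2.09×10^6 / 15.53 = 1.35×10^5 s.
In hours: 1.35×10^5 s / (3600 s/hour) = 37.5 hours.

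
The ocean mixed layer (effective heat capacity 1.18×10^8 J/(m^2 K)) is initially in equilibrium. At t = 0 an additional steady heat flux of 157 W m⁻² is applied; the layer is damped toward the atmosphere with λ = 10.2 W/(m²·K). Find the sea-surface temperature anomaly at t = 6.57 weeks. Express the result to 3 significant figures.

4.47 K

Areal heat capacity C = 1.18×10^8 J/(m^2 K) (given).
τ = C / λ = 1.18×10^8 / 10.2 = 1.16×10^7 s.
Equilibrium anomaly ΔT_eq = F / λ = 157 / 10.2 = 15.4 K.
t = 6.57 weeks = 3.97×10^6 s, so t/τ = 0.343.
ΔT(t) = ΔT_eq (1 − e^(−t/τ)) = 15.4 × (1 − e^−0.343) = 4.47 K.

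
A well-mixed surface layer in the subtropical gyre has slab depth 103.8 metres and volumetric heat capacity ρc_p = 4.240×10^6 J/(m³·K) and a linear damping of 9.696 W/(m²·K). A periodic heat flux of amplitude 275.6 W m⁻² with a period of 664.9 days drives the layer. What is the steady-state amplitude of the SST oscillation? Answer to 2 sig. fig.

5.6 K

Areal heat capacity C = ρc_p × D = 4.240×10^6 × 103.8 = 4.40×10^8 J/(m²·K).
Angular frequency ω = 2π / T = 2π / 5.74×10^7 s = 1.09×10^-7 s⁻¹.
√((Cω)² + λ²) = √((48.1)² + 9.696²) = 49.1 W/(m²·K).
Amplitude A = F₀ / √((Cω)²+λ²) = 275.6 / 49.1 = 5.61 K.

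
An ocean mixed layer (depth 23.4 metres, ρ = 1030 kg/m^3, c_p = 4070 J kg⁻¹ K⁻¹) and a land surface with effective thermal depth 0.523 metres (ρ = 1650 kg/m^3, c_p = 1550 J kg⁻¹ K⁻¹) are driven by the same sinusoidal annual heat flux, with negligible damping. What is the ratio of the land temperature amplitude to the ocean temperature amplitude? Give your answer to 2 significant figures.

73

C_ocean = 1030 × 4070 × 23.4 = 9.81×10^7 J/(m²·K).
C_land = 1650 × 1550 × 0.523 = 1.34×10^6 J/(m²·K).
Undamped amplitude ∝ 1/C, so A_land/A_ocean = C_ocean/C_land = 73.3.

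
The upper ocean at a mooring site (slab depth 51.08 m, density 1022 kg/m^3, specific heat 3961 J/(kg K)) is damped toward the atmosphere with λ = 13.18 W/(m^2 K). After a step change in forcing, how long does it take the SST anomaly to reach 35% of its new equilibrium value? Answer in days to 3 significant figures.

78.2 days

Areal heat capacity C = ρ c_p D = 1022 × 3961 × 51.08 = 2.07×10^8 J/(m^2 K).
τ = C / λ = 2.07×10^8 / 13.18 = 1.57×10^7 s.
Fraction reached: 1 − e^(−t/τ) = 0.35 ⇒ t = −τ ln(1 − 0.35) = τ × 0.431.
t = 6.76×10^6 s = 78.2 days.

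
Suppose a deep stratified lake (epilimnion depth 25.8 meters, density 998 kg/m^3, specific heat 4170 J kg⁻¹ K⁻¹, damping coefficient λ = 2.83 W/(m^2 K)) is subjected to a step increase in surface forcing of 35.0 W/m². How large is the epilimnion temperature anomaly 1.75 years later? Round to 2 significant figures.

9.5 K

Areal heat capacity C = ρ c_p D = 998 × 4170 × 25.8 = 1.07×10^8 J/(m²·K).
τ = C / λ = 1.07×10^8 / 2.83 = 3.79×10^7 s.
Equilibrium anomaly ΔT_eq = F / λ = 35.0 / 2.83 = 12.4 K.
t = 1.75 years = 5.52×10^7 s, so t/τ = 1.46.
ΔT(t) = ΔT_eq (1 − e^(−t/τ)) = 12.4 × (1 − e^−1.46) = 9.48 K.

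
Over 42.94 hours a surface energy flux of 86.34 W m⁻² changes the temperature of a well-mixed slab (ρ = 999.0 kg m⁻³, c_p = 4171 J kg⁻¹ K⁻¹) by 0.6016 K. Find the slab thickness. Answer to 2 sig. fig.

5.3 m

Heat input Q = F Δt = 86.34 × 1.55×10^5 s = 1.33×10^7 J/m².
Required areal heat capacity C = Q / ΔT = 2.22×10^7 J/(m²·K).
Depth D = C / (ρ c_p) = 2.22×10^7 / (999.0 × 4171) = 5.32 m.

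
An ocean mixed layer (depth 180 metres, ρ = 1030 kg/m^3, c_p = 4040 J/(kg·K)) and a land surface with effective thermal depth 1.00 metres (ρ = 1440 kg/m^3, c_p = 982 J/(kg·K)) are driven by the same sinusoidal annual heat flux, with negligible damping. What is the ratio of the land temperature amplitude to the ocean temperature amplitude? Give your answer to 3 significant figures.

530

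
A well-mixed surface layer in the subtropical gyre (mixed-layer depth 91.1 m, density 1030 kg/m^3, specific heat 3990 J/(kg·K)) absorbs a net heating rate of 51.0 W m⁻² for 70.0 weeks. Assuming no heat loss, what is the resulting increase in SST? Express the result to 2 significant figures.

5.8 K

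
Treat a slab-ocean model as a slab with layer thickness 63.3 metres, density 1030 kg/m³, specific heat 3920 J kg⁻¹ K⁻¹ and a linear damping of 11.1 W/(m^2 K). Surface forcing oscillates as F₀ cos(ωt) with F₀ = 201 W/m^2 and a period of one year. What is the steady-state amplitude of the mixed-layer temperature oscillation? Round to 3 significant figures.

Areal heat capacity C = ρ c_p D = 1030 × 3920 × 63.3 = 2.56×10^8 J m⁻² K⁻¹.
Angular frequency ω = 2π / T = 2π / 3.15×10^7 s = 1.99×10^-7 s⁻¹.
√((Cω)² + λ²) = √((50.9)² + 11.1²) = 52.1 W/(m²·K).
Amplitude A = F₀ / √((Cω)²+λ²) = 201 / 52.1 = 3.86 K.

3.86 K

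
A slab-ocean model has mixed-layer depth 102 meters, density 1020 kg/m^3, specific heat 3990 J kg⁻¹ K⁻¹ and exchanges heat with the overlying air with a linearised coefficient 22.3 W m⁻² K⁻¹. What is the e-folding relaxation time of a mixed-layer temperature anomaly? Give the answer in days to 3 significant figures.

Areal heat capacity C = ρ c_p D = 1020 × 3990 × 102 = 4.15×10^8 J/(m^2 K).
Relaxation time τ = C / λ = 4.15×10^8 / 22.3 = 1.86×10^7 s.
In days: 1.86×10^7 s / (86400 s/day) = 215 days.

215 days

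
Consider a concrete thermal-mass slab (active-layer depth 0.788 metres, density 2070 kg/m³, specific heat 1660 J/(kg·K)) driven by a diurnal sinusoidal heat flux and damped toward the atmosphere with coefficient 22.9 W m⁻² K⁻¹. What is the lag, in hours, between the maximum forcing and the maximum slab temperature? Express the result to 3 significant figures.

Areal heat capacity C = ρ c_p D = 2070 × 1660 × 0.788 = 2.71×10^6 J/(m^2 K).
ω = 2π / 86400 s = 7.27×10^-5 s⁻¹.
Phase lag φ = arctan(Cω/λ) = arctan(197/22.9) = 1.46 rad.
Time lag = φ / ω = 1.46 / 7.27×10^-5 = 20000 s = 5.56 hours.

5.56 hours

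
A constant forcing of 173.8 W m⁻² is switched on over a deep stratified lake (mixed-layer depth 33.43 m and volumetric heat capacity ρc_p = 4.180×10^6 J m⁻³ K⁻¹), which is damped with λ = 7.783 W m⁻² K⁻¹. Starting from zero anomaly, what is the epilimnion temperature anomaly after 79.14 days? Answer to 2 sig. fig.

7.1 K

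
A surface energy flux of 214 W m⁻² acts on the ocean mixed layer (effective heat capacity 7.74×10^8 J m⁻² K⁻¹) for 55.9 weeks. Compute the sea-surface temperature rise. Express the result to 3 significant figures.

Areal heat capacity C = 7.74×10^8 J m⁻² K⁻¹ (given).
Net heat input Q = F Δt = 214 × (55.9 weeks × 6.048×10^5 s/week) = 7.23×10^9 J/m².
ΔT = Q / C = 7.23×10^9 / 7.74×10^8 = 9.35 K.

9.35 K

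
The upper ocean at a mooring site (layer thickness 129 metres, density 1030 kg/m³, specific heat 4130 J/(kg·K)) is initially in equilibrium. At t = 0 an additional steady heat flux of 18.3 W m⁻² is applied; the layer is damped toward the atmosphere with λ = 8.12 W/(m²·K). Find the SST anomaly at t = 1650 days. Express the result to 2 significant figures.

2.0 K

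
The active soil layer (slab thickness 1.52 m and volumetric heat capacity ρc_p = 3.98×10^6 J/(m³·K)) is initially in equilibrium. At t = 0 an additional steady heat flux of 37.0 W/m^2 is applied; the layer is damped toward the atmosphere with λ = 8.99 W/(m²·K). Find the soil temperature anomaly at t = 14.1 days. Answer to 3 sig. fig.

3.44 K

Areal heat capacity C = ρc_p × D = 3.98×10^6 × 1.52 = 6.05×10^6 J/(m^2 K).
τ = C / λ = 6.05×10^6 / 8.99 = 6.73×10^5 s.
Equilibrium anomaly ΔT_eq = F / λ = 37.0 / 8.99 = 4.12 K.
t = 14.1 days = 1.22×10^6 s, so t/τ = 1.81.
ΔT(t) = ΔT_eq (1 − e^(−t/τ)) = 4.12 × (1 − e^−1.81) = 3.44 K.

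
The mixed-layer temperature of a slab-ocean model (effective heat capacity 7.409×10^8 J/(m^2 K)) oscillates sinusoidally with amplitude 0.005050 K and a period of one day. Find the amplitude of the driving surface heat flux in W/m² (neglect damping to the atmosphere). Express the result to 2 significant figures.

Areal heat capacity C = 7.409×10^8 J/(m^2 K) (given).
ω = 2π / 86400 s = 7.27×10^-5 s⁻¹.
Cω = 7.41×10^8 × 7.27×10^-5 = 53900 W/(m²·K).
F₀ = A × Cω = 0.005050 × 53900 = 272 W/m².

270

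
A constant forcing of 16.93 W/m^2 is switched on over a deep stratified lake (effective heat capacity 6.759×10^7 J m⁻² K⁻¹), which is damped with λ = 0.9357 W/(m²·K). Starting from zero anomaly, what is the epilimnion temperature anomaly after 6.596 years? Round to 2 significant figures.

Areal heat capacity C = 6.759×10^7 J m⁻² K⁻¹ (given).
τ = C / λ = 6.76×10^7 / 0.9357 = 7.22×10^7 s.
Equilibrium anomaly ΔT_eq = F / λ = 16.93 / 0.9357 = 18.1 K.
t = 6.596 years = 2.08×10^8 s, so t/τ = 2.88.
ΔT(t) = ΔT_eq (1 − e^(−t/τ)) = 18.1 × (1 − e^−2.88) = 17.1 K.

17 K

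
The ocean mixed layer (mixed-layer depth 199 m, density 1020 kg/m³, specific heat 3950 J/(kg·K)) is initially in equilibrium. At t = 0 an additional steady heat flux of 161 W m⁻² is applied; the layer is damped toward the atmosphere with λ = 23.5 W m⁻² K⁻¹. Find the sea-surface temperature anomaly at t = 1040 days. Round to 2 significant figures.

6.4 K

Areal heat capacity C = ρ c_p D = 1020 × 3950 × 199 = 8.02×10^8 J/(m²·K).
τ = C / λ = 8.02×10^8 / 23.5 = 3.41×10^7 s.
Equilibrium anomaly ΔT_eq = F / λ = 161 / 23.5 = 6.85 K.
t = 1040 days = 8.99×10^7 s, so t/τ = 2.63.
ΔT(t) = ΔT_eq (1 − e^(−t/τ)) = 6.85 × (1 − e^−2.63) = 6.36 K.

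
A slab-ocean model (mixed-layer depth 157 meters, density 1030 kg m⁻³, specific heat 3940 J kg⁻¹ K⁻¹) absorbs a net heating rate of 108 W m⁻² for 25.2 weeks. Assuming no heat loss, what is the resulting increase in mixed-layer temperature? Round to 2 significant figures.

Areal heat capacity C = ρ c_p D = 1030 × 3940 × 157 = 6.37×10^8 J/(m²·K).
Net heat input Q = F Δt = 108 × (25.2 weeks × 6.048×10^5 s/week) = 1.65×10^9 J/m².
ΔT = Q / C = 1.65×10^9 / 6.37×10^8 = 2.58 K.

2.6 K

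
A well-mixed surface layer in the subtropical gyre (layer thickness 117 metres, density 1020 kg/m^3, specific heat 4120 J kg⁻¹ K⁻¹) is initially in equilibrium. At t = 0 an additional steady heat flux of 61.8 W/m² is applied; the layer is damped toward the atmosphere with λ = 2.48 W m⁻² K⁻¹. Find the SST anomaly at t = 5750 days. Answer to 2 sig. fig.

23 K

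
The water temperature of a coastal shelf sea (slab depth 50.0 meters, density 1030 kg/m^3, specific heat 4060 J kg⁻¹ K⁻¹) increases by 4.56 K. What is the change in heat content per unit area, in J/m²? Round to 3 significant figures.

9.53×10^8

Areal heat capacity C = ρ c_p D = 1030 × 4060 × 50.0 = 2.09×10^8 J m⁻² K⁻¹.
ΔQ = C ΔT = 2.09×10^8 × 4.56 = 9.53×10^8 J/m².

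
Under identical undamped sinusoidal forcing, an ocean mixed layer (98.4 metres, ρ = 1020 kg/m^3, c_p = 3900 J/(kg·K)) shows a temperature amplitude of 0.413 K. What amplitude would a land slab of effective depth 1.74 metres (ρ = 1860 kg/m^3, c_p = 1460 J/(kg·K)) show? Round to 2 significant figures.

34 K

C_ocean = 3.91×10^8 J/(m²·K); C_land = 4.73×10^6 J/(m²·K).
A ∝ 1/C ⇒ A_land = A_ocean × C_ocean/C_land = 0.413 × 82.8 = 34.2 K.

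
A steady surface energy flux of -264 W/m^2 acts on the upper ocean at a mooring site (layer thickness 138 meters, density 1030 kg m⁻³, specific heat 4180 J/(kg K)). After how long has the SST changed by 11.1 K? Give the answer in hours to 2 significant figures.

Areal heat capacity C = ρ c_p D = 1030 × 4180 × 138 = 5.94×10^8 J/(m^2 K).
Time required: Δt = C ΔT / F = 5.94×10^8 × -11.1 / -264 = 2.50×10^7 s.
In hours: 2.50×10^7 s / (3600 s/hour) = 6940 hours.

6900 hours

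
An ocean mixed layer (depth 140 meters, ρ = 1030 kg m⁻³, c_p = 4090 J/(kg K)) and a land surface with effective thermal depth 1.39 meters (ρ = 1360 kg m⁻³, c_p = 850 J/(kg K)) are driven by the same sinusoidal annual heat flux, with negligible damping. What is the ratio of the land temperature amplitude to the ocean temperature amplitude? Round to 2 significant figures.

370

C_ocean = 1030 × 4090 × 140 = 5.90×10^8 J/(m²·K).
C_land = 1360 × 850 × 1.39 = 1.61×10^6 J/(m²·K).
Undamped amplitude ∝ 1/C, so A_land/A_ocean = C_ocean/C_land = 367.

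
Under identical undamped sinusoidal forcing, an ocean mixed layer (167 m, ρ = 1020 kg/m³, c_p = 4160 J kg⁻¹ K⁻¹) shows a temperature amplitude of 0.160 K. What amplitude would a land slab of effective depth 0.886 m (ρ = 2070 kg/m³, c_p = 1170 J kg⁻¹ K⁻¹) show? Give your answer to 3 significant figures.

52.8 K

C_ocean = 7.09×10^8 J/(m²·K); C_land = 2.15×10^6 J/(m²·K).
A ∝ 1/C ⇒ A_land = A_ocean × C_ocean/C_land = 0.160 × 330 = 52.8 K.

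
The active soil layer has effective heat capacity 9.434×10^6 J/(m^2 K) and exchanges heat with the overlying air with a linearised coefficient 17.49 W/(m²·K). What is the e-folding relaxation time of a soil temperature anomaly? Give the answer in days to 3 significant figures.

6.24 days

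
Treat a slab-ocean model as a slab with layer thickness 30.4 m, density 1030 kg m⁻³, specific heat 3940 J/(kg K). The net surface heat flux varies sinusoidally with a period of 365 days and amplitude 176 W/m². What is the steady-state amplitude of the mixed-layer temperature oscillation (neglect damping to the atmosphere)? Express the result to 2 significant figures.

7.2 K

Areal heat capacity C = ρ c_p D = 1030 × 3940 × 30.4 = 1.23×10^8 J/(m^2 K).
Angular frequency ω = 2π / T = 2π / 3.15×10^7 s = 1.99×10^-7 s⁻¹.
Cω = 1.23×10^8 × 1.99×10^-7 = 24.6 W/(m²·K).
Amplitude A = F₀ / (Cω) = 176 / 24.6 = 7.16 K.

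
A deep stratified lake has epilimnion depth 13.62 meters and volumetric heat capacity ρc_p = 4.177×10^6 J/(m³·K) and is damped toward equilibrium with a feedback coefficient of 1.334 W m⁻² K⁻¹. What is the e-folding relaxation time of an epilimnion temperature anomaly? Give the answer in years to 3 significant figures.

1.35 years

Areal heat capacity C = ρc_p × D = 4.177×10^6 × 13.62 = 5.69×10^7 J m⁻² K⁻¹.
Relaxation time τ = C / λ = 5.69×10^7 / 1.334 = 4.26×10^7 s.
In years: 4.26×10^7 s / (3.156×10^7 s/year) = 1.35 years.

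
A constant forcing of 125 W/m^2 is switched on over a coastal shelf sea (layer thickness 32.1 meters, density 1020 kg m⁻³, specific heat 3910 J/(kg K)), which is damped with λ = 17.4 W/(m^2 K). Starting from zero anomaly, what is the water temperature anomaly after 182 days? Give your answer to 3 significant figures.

6.34 K

Areal heat capacity C = ρ c_p D = 1020 × 3910 × 32.1 = 1.28×10^8 J/(m^2 K).
τ = C / λ = 1.28×10^8 / 17.4 = 7.36×10^6 s.
Equilibrium anomaly ΔT_eq = F / λ = 125 / 17.4 = 7.18 K.
t = 182 days = 1.57×10^7 s, so t/τ = 2.14.
ΔT(t) = ΔT_eq (1 − e^(−t/τ)) = 7.18 × (1 − e^−2.14) = 6.34 K.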